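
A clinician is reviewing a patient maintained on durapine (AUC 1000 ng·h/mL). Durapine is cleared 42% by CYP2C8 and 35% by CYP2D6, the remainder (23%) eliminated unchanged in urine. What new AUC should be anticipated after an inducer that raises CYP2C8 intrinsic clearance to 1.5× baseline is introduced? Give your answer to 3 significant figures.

The CYP2C8 pathway (42% of clearance) is boosted to 1.5× activity: 0.42 × 1.5 = 0.63.
CYP2D6 (35%) and the residual 23% are unaffected.
New clearance relative to baseline: 0.63 + 0.35 + 0.23 = 1.21.
With dosing unchanged, AUC scales as 1/CL: 1000 / 1.21 = 826 ng·h/mL.

826 ng·h/mL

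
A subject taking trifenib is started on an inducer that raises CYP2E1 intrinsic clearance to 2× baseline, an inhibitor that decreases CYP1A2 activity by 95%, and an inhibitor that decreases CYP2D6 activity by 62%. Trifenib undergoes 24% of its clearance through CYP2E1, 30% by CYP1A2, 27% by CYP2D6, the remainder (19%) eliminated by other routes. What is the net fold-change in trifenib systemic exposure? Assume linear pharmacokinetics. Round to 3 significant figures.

1.27

The CYP2E1 pathway (24% of clearance) rises to 2× activity: 0.24 × 2 = 0.48.
The CYP1A2 pathway (30% of clearance) drops to 0.05× activity: 0.3 × 0.05 = 0.015.
The CYP2D6 pathway (27% of clearance) falls to 0.38× activity: 0.27 × 0.38 = 0.1026.
Non-CYP routes (19%) are unchanged.
Relative clearance = 0.48 + 0.015 + 0.1026 + 0.19 = 0.7876.
Systemic exposure ∝ 1/CL: fold-change = 1 / 0.7876 = 1.27.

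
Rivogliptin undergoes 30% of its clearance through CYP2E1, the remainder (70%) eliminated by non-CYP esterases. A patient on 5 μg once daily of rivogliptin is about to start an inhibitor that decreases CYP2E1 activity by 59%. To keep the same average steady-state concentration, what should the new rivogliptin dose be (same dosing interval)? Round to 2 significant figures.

4.1 μg

The CYP2E1 pathway (30% of clearance) drops to 0.41× activity: 0.3 × 0.41 = 0.123.
The remaining 70% of clearance is unaffected.
Relative clearance = 0.123 + 0.7 = 0.823.
To maintain the same steady-state level, dose must scale with clearance: new dose = 5 × 0.823 = 4.1 μg.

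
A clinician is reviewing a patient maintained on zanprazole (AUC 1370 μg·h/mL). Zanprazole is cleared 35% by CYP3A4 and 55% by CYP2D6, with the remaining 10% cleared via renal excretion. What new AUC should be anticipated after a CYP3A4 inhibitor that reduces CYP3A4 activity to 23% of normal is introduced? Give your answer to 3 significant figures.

The CYP3A4 pathway (35% of clearance) drops to 0.23× activity: 0.35 × 0.23 = 0.0805.
CYP2D6 (55%) and the residual 10% are unaffected.
New clearance relative to baseline: 0.0805 + 0.55 + 0.1 = 0.7305.
With dosing unchanged, AUC scales as 1/CL: 1370 / 0.7305 = 1.88 × 10³ μg·h/mL.

1.88 × 10³ μg·h/mL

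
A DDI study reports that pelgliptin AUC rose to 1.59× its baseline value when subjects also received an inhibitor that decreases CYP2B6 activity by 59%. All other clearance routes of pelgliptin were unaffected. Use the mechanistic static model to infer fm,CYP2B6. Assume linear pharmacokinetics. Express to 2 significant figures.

CL'/CL = 1 / 1.59 = 0.6289
0.41·fm + (1 − fm) = 0.6289
fm = (0.6289 − 1) / (0.41 − 1) = 0.63

0.63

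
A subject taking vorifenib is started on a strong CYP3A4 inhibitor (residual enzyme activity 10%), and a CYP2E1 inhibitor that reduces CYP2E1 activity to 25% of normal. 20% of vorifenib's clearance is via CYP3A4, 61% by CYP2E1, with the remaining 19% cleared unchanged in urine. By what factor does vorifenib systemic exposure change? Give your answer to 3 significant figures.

CYP3A4: 0.2 × 0.1 = 0.02
CYP2E1: 0.61 × 0.25 = 0.1525
Other: 0.19 (unchanged)
New clearance relative to baseline: 0.02 + 0.1525 + 0.19 = 0.3625.
Because systemic exposure varies inversely with clearance, the combined effect is 1 / 0.3625 = 2.76.

2.76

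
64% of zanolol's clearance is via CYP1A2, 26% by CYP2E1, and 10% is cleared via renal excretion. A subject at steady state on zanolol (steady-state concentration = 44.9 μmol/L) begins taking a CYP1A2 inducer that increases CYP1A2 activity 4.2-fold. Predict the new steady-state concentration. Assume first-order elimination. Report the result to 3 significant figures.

14.7 μmol/L

CYP1A2: 0.64 × 4.2 = 2.688
CYP2E1: 0.26 (unchanged)
Other: 0.1 (unchanged)
Relative clearance = 2.688 + 0.26 + 0.1 = 3.048.
New steady-state concentration = baseline ÷ relative clearance = 44.9 / 3.048 = 14.7 μmol/L.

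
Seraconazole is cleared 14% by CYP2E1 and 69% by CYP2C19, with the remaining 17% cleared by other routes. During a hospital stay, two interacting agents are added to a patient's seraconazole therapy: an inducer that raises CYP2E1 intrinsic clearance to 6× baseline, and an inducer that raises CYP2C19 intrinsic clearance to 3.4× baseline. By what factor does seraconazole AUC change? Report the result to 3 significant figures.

0.298

CYP2E1: 0.14 × 6 = 0.84
CYP2C19: 0.69 × 3.4 = 2.346
Other: 0.17 (unchanged)
New clearance relative to baseline: 0.84 + 2.346 + 0.17 = 3.356.
Net AUC ratio = 1 / 3.356 = 0.298.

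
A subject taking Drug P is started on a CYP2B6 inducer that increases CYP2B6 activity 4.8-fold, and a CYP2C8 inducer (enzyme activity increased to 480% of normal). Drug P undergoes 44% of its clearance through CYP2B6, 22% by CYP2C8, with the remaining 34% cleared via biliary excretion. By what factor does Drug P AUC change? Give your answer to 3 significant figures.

The CYP2B6 pathway (44% of clearance) increases to 4.8× activity: 0.44 × 4.8 = 2.112.
The CYP2C8 pathway (22% of clearance) rises to 4.8× activity: 0.22 × 4.8 = 1.056.
Non-CYP routes (34%) are unchanged.
Relative clearance = 2.112 + 1.056 + 0.34 = 3.508.
Because AUC varies inversely with clearance, the combined effect is 1 / 3.508 = 0.285.

0.285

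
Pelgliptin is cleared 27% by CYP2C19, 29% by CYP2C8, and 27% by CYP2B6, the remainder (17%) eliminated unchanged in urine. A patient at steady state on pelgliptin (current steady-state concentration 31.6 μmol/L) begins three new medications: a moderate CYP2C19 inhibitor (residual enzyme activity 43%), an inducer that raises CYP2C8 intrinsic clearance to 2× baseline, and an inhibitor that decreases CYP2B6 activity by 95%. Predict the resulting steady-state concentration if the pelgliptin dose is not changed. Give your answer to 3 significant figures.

35.9 μmol/L

CYP2C19: 0.27 × 0.43 = 0.1161
CYP2C8: 0.29 × 2 = 0.58
CYP2B6: 0.27 × 0.05 = 0.0135
Other: 0.17 (unchanged)
New clearance relative to baseline: 0.1161 + 0.58 + 0.0135 + 0.17 = 0.8796.
Dividing the baseline by the relative clearance: 31.6 / 0.8796 = 35.9 μmol/L.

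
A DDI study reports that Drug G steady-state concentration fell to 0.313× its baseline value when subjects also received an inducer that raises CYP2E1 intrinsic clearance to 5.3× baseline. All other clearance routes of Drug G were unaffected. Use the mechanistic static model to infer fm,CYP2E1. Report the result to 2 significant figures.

CL'/CL = 1 / 0.313 = 3.195
5.3·fm + (1 − fm) = 3.195
fm = (3.195 − 1) / (5.3 − 1) = 0.51

0.51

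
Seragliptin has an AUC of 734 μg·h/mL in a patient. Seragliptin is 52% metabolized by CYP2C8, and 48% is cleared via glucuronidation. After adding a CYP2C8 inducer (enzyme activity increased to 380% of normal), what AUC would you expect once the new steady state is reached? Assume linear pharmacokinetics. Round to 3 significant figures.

299 μg·h/mL

The CYP2C8 pathway (52% of clearance) is boosted to 3.8× activity: 0.52 × 3.8 = 1.976.
Non-CYP routes (48%) are unchanged.
CL_new/CL_old = 1.976 + 0.48 = 2.456.
AUC ∝ 1/CL, so new value = 734 / 2.456 = 299 μg·h/mL.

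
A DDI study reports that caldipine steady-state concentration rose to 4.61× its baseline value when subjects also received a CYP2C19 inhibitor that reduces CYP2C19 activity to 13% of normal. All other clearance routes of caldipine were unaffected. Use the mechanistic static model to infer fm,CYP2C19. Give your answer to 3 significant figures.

Let x = fm,CYP2C19. Because steady-state concentration ∝ 1/CL, relative clearance fell to 1/4.61 = 0.2169.
Only the CYP2C19 route changed, so 0.2169 = x·0.13 + (1 − x), giving x = 0.900.

0.900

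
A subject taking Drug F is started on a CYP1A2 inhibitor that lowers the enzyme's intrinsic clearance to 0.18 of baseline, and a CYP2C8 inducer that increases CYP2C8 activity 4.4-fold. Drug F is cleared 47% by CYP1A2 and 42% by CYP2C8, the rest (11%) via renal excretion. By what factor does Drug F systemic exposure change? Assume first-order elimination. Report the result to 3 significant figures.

0.490

CYP1A2: 0.47 × 0.18 = 0.0846
CYP2C8: 0.42 × 4.4 = 1.848
Other: 0.11 (unchanged)
CL_new/CL_old = 0.0846 + 1.848 + 0.11 = 2.0426.
Because systemic exposure varies inversely with clearance, the combined effect is 1 / 2.0426 = 0.490.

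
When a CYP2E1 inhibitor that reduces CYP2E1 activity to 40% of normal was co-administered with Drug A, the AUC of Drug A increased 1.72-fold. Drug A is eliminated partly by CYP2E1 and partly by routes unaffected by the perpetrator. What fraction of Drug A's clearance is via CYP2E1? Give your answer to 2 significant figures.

0.70

Let fm be the CYP2E1 fraction. New clearance relative to baseline = fm × 0.4 + (1 − fm).
AUC ratio = 1 / (new CL fraction), so new CL fraction = 1 / 1.72 = 0.5814.
fm × 0.4 + 1 − fm = 0.5814  ⇒  fm × (0.4 − 1) = −0.4186  ⇒  fm = 0.70.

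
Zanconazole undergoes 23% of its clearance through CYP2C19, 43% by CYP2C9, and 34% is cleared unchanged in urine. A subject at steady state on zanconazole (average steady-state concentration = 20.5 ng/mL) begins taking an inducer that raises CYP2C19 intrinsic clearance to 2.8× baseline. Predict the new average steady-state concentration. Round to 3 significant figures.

The CYP2C19 pathway (23% of clearance) rises to 2.8× activity: 0.23 × 2.8 = 0.644.
CYP2C9 (43%) and the residual 34% are unaffected.
CL_new/CL_old = 0.644 + 0.43 + 0.34 = 1.414.
Average steady-state concentration ∝ 1/CL, so new value = 20.5 / 1.414 = 14.5 ng/mL.

14.5 ng/mL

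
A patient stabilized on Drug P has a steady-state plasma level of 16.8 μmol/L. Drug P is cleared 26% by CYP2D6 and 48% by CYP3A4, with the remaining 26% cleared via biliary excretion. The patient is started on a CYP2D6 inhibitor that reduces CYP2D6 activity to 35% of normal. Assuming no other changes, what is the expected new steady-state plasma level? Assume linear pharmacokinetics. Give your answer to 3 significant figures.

20.2 μmol/L

The CYP2D6 pathway (26% of clearance) drops to 0.35× activity: 0.26 × 0.35 = 0.091.
CYP3A4 (48%) and the residual 26% are unaffected.
New clearance relative to baseline: 0.091 + 0.48 + 0.26 = 0.831.
Steady-state plasma level ∝ 1/CL, so new value = 16.8 / 0.831 = 20.2 μmol/L.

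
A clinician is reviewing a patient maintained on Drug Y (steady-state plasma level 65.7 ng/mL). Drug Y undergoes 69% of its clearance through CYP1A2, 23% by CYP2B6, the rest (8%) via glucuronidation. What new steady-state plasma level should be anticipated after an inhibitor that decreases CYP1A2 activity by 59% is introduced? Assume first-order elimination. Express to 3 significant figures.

111 ng/mL

The CYP1A2 pathway (69% of clearance) falls to 0.41× activity: 0.69 × 0.41 = 0.2829.
CYP2B6 (23%) and the residual 8% are unaffected.
New clearance relative to baseline: 0.2829 + 0.23 + 0.08 = 0.5929.
Steady-state plasma level ∝ 1/CL, so new value = 65.7 / 0.5929 = 111 ng/mL.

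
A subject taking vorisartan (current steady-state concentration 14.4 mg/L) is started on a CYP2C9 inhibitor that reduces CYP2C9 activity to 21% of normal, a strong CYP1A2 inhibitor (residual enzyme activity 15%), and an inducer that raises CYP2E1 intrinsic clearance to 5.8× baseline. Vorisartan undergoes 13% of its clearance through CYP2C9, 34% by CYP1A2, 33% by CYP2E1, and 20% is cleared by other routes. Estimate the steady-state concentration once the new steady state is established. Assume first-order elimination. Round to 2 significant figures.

The CYP2C9 pathway (13% of clearance) is reduced to 0.21× activity: 0.13 × 0.21 = 0.0273.
The CYP1A2 pathway (34% of clearance) falls to 0.15× activity: 0.34 × 0.15 = 0.051.
The CYP2E1 pathway (33% of clearance) rises to 5.8× activity: 0.33 × 5.8 = 1.914.
Non-CYP routes (20%) are unchanged.
New clearance relative to baseline: 0.0273 + 0.051 + 1.914 + 0.2 = 2.1923.
Steady-state concentration ∝ 1/CL: new value = 14.4 / 2.1923 = 6.6 mg/L.

6.6 mg/L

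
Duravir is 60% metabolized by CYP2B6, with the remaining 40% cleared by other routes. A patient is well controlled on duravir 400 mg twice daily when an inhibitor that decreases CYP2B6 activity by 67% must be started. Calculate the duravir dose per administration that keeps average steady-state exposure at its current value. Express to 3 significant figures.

239 mg

The CYP2B6 pathway (60% of clearance) falls to 0.33× activity: 0.6 × 0.33 = 0.198.
The remaining 40% of clearance is unaffected.
CL_new/CL_old = 0.198 + 0.4 = 0.598.
To maintain the same steady-state level, dose must scale with clearance: new dose = 400 × 0.598 = 239 mg.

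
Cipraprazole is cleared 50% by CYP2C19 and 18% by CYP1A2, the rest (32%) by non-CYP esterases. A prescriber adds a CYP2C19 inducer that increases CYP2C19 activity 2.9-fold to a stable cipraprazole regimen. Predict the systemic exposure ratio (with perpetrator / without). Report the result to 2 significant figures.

The CYP2C19 pathway (50% of clearance) rises to 2.9× activity: 0.5 × 2.9 = 1.45.
CYP1A2 (18%) and the residual 32% are unaffected.
Relative clearance = 1.45 + 0.18 + 0.32 = 1.95.
Since systemic exposure ∝ 1/CL, the ratio is 1 / 1.95 = 0.51.

0.51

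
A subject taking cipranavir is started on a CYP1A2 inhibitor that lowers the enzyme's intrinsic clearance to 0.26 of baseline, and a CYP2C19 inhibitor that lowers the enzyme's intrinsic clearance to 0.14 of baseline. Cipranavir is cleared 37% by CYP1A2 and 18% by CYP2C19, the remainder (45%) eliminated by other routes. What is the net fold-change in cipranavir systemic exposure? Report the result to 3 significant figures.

1.75

The CYP1A2 pathway (37% of clearance) drops to 0.26× activity: 0.37 × 0.26 = 0.0962.
The CYP2C19 pathway (18% of clearance) falls to 0.14× activity: 0.18 × 0.14 = 0.0252.
Non-CYP routes (45%) are unchanged.
CL_new/CL_old = 0.0962 + 0.0252 + 0.45 = 0.5714.
Because systemic exposure varies inversely with clearance, the combined effect is 1 / 0.5714 = 1.75.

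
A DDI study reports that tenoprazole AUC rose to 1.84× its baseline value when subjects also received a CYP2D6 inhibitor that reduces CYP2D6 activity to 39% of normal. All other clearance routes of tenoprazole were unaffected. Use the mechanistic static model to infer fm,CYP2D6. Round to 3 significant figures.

0.748

Call the CYP2D6 fraction fm. After the interaction, CL_new/CL_old = fm × 0.39 + (1 − fm).
AUC ratio = 1 / (new CL fraction), so new CL fraction = 1 / 1.84 = 0.5435.
fm × 0.39 + 1 − fm = 0.5435  ⇒  fm × (0.39 − 1) = −0.4565  ⇒  fm = 0.748.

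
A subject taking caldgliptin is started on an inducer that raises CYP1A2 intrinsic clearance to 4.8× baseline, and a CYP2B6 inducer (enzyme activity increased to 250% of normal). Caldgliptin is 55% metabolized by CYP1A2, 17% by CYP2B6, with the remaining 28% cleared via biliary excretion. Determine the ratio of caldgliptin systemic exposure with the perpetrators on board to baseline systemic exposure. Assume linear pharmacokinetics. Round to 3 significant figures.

The CYP1A2 pathway (55% of clearance) is boosted to 4.8× activity: 0.55 × 4.8 = 2.64.
The CYP2B6 pathway (17% of clearance) increases to 2.5× activity: 0.17 × 2.5 = 0.425.
Non-CYP routes (28%) are unchanged.
CL_new/CL_old = 2.64 + 0.425 + 0.28 = 3.345.
Because systemic exposure varies inversely with clearance, the combined effect is 1 / 3.345 = 0.299.

0.299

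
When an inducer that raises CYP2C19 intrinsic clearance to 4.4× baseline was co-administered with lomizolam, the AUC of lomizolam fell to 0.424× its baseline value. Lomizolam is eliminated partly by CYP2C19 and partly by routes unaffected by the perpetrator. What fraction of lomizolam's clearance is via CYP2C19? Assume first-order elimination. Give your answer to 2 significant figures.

0.40

Write x for the fraction cleared via CYP2C19. The observed AUC change means clearance rose to 1/0.424 = 2.358 of baseline.
Only the CYP2C19 route changed, so 2.358 = x·4.4 + (1 − x), giving x = 0.40.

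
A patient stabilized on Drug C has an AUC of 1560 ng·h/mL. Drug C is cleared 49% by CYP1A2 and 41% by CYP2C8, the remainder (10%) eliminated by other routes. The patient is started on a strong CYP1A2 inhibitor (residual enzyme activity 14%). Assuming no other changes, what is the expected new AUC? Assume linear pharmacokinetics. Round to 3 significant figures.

The CYP1A2 pathway (49% of clearance) is reduced to 0.14× activity: 0.49 × 0.14 = 0.0686.
CYP2C8 (41%) and the residual 10% are unaffected.
New clearance relative to baseline: 0.0686 + 0.41 + 0.1 = 0.5786.
With dosing unchanged, AUC scales as 1/CL: 1560 / 0.5786 = 2.70 × 10³ ng·h/mL.

2.70 × 10³ ng·h/mL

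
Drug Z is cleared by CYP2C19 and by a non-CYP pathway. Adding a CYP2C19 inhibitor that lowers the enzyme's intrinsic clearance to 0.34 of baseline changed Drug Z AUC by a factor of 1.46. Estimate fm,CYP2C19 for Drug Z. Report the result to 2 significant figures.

Let fm be the CYP2C19 fraction. New clearance relative to baseline = fm × 0.34 + (1 − fm).
AUC ratio = 1 / (new CL fraction), so new CL fraction = 1 / 1.46 = 0.6849.
fm × 0.34 + 1 − fm = 0.6849  ⇒  fm × (0.34 − 1) = −0.3151  ⇒  fm = 0.48.

0.48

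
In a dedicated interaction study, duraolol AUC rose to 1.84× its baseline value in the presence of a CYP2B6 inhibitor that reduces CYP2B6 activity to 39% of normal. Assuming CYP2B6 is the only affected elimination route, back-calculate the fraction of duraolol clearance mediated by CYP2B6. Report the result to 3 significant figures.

0.748

Call the CYP2B6 fraction fm. After the interaction, CL_new/CL_old = fm × 0.39 + (1 − fm).
AUC ratio = 1 / (new CL fraction), so new CL fraction = 1 / 1.84 = 0.5435.
fm × 0.39 + 1 − fm = 0.5435  ⇒  fm × (0.39 − 1) = −0.4565  ⇒  fm = 0.748.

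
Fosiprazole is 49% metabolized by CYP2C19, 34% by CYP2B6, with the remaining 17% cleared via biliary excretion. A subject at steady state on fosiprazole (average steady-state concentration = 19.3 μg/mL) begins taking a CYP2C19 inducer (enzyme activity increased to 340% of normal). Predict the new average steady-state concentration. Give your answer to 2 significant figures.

8.9 μg/mL

The CYP2C19 pathway (49% of clearance) is boosted to 3.4× activity: 0.49 × 3.4 = 1.666.
CYP2B6 (34%) and the residual 17% are unaffected.
New clearance relative to baseline: 1.666 + 0.34 + 0.17 = 2.176.
With dosing unchanged, average steady-state concentration scales as 1/CL: 19.3 / 2.176 = 8.9 μg/mL.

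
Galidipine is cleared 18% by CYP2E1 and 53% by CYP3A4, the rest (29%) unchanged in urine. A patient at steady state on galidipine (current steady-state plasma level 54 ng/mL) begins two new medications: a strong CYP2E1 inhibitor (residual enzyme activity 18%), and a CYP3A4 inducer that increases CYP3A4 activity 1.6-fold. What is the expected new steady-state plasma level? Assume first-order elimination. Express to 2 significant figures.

The CYP2E1 pathway (18% of clearance) falls to 0.18× activity: 0.18 × 0.18 = 0.0324.
The CYP3A4 pathway (53% of clearance) is boosted to 1.6× activity: 0.53 × 1.6 = 0.848.
Non-CYP routes (29%) are unchanged.
New clearance relative to baseline: 0.0324 + 0.848 + 0.29 = 1.1704.
Dividing the baseline by the relative clearance: 54 / 1.1704 = 46 ng/mL.

46 ng/mL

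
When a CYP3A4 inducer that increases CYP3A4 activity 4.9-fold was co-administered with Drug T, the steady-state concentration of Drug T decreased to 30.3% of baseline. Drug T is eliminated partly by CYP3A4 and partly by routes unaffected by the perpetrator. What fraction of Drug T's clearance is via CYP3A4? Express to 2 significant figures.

0.59

Let fm be the CYP3A4 fraction. New clearance relative to baseline = fm × 4.9 + (1 − fm).
Steady-state concentration ratio = 1 / (new CL fraction), so new CL fraction = 1 / 0.303 = 3.3.
fm × 4.9 + 1 − fm = 3.3  ⇒  fm × (4.9 − 1) = 2.3  ⇒  fm = 0.59.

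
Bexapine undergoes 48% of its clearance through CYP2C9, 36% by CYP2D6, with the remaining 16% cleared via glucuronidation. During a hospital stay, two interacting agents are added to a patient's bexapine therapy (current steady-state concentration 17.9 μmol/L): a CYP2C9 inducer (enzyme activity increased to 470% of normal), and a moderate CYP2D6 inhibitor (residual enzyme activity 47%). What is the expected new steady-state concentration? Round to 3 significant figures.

The CYP2C9 pathway (48% of clearance) rises to 4.7× activity: 0.48 × 4.7 = 2.256.
The CYP2D6 pathway (36% of clearance) drops to 0.47× activity: 0.36 × 0.47 = 0.1692.
Non-CYP routes (16%) are unchanged.
CL_new/CL_old = 2.256 + 0.1692 + 0.16 = 2.5852.
Steady-state concentration ∝ 1/CL: new value = 17.9 / 2.5852 = 6.92 μmol/L.

6.92 μmol/L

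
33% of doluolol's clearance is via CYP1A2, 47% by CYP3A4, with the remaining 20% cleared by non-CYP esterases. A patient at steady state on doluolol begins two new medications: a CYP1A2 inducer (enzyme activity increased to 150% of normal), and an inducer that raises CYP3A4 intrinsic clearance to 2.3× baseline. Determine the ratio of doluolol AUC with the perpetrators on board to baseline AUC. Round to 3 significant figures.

CYP1A2: 0.33 × 1.5 = 0.495
CYP3A4: 0.47 × 2.3 = 1.081
Other: 0.2 (unchanged)
CL_new/CL_old = 0.495 + 1.081 + 0.2 = 1.776.
Because AUC varies inversely with clearance, the combined effect is 1 / 1.776 = 0.563.

0.563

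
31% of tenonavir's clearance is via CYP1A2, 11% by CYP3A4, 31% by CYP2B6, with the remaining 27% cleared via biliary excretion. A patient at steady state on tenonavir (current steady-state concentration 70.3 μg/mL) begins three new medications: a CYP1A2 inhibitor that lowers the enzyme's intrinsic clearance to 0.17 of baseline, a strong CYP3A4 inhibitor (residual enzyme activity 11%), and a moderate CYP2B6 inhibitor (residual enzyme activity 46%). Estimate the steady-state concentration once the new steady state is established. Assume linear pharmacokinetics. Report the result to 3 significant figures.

The CYP1A2 pathway (31% of clearance) drops to 0.17× activity: 0.31 × 0.17 = 0.0527.
The CYP3A4 pathway (11% of clearance) is reduced to 0.11× activity: 0.11 × 0.11 = 0.0121.
The CYP2B6 pathway (31% of clearance) drops to 0.46× activity: 0.31 × 0.46 = 0.1426.
Non-CYP routes (27%) are unchanged.
New clearance relative to baseline: 0.0527 + 0.0121 + 0.1426 + 0.27 = 0.4774.
Dividing the baseline by the relative clearance: 70.3 / 0.4774 = 147 μg/mL.

147 μg/mL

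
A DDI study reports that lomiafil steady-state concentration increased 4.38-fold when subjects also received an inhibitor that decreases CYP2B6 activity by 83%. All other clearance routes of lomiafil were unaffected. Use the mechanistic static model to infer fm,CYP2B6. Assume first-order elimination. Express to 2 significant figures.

0.93

Let x = fm,CYP2B6. Because steady-state concentration ∝ 1/CL, relative clearance fell to 1/4.38 = 0.2283.
Only the CYP2B6 route changed, so 0.2283 = x·0.17 + (1 − x), giving x = 0.93.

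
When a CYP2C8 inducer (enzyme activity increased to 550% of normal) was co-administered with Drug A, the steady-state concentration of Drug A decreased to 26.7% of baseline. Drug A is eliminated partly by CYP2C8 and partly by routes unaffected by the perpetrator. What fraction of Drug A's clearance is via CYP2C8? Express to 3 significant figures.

CL'/CL = 1 / 0.267 = 3.745
5.5·fm + (1 − fm) = 3.745
fm = (3.745 − 1) / (5.5 − 1) = 0.610

0.610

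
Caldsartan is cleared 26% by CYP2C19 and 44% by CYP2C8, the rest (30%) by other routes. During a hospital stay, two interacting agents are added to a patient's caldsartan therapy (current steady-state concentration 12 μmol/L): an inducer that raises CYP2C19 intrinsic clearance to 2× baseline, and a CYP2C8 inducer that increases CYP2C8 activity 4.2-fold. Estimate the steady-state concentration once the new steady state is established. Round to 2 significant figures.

The CYP2C19 pathway (26% of clearance) is boosted to 2× activity: 0.26 × 2 = 0.52.
The CYP2C8 pathway (44% of clearance) is boosted to 4.2× activity: 0.44 × 4.2 = 1.848.
The remaining 30% of clearance is unaffected.
New clearance relative to baseline: 0.52 + 1.848 + 0.3 = 2.668.
Dividing the baseline by the relative clearance: 12 / 2.668 = 4.5 μmol/L.

4.5 μmol/L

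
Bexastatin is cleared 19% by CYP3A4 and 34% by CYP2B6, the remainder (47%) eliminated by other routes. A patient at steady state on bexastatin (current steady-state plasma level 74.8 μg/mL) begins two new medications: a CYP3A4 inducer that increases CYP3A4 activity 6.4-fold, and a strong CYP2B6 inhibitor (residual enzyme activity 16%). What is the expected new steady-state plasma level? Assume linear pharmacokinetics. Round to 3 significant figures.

The CYP3A4 pathway (19% of clearance) rises to 6.4× activity: 0.19 × 6.4 = 1.216.
The CYP2B6 pathway (34% of clearance) is reduced to 0.16× activity: 0.34 × 0.16 = 0.0544.
Non-CYP routes (47%) are unchanged.
CL_new/CL_old = 1.216 + 0.0544 + 0.47 = 1.7404.
Dividing the baseline by the relative clearance: 74.8 / 1.7404 = 43.0 μg/mL.

43.0 μg/mL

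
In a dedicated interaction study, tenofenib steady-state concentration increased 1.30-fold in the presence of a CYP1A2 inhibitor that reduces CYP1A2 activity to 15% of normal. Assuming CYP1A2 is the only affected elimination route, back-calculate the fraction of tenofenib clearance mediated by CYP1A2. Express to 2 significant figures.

0.27

Let x = fm,CYP1A2. Because steady-state concentration ∝ 1/CL, relative clearance fell to 1/1.30 = 0.7692.
Only the CYP1A2 route changed, so 0.7692 = x·0.15 + (1 − x), giving x = 0.27.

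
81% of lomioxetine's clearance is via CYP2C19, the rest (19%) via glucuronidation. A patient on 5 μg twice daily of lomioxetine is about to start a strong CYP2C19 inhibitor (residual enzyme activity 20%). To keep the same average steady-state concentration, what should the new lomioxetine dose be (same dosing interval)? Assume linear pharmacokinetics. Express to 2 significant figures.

1.8 μg

The CYP2C19 pathway (81% of clearance) falls to 0.2× activity: 0.81 × 0.2 = 0.162.
The remaining 19% of clearance is unaffected.
Relative clearance = 0.162 + 0.19 = 0.352.
To maintain the same steady-state level, dose must scale with clearance: new dose = 5 × 0.352 = 1.8 μg.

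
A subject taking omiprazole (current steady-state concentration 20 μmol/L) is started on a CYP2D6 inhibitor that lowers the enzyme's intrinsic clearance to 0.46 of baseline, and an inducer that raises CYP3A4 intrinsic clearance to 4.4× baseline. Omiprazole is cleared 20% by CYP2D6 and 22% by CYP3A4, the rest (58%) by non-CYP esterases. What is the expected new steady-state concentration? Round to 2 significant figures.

12 μmol/L

CYP2D6: 0.2 × 0.46 = 0.092
CYP3A4: 0.22 × 4.4 = 0.968
Other: 0.58 (unchanged)
New clearance relative to baseline: 0.092 + 0.968 + 0.58 = 1.64.
New steady-state concentration = 20 / 1.64 = 12 μmol/L (concentration scales inversely with clearance).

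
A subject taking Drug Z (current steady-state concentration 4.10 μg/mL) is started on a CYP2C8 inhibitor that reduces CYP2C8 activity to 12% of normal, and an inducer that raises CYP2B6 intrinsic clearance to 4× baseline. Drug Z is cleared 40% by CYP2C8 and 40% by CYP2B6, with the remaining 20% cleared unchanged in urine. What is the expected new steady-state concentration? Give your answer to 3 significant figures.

2.22 μg/mL

The CYP2C8 pathway (40% of clearance) drops to 0.12× activity: 0.4 × 0.12 = 0.048.
The CYP2B6 pathway (40% of clearance) rises to 4× activity: 0.4 × 4 = 1.6.
The remaining 20% of clearance is unaffected.
Relative clearance = 0.048 + 1.6 + 0.2 = 1.848.
New steady-state concentration = 4.10 / 1.848 = 2.22 μg/mL (concentration scales inversely with clearance).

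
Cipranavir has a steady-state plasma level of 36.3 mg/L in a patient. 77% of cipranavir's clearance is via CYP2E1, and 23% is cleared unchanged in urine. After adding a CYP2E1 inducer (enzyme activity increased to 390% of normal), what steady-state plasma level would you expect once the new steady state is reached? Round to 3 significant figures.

11.2 mg/L

The CYP2E1 pathway (77% of clearance) rises to 3.9× activity: 0.77 × 3.9 = 3.003.
Non-CYP routes (23%) are unchanged.
Relative clearance = 3.003 + 0.23 = 3.233.
With dosing unchanged, steady-state plasma level scales as 1/CL: 36.3 / 3.233 = 11.2 mg/L.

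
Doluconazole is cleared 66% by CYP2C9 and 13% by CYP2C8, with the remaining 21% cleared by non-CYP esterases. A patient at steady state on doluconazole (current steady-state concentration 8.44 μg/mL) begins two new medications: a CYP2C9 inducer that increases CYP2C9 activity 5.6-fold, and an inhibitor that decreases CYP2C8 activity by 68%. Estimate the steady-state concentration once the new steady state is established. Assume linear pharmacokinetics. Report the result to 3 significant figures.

2.14 μg/mL

The CYP2C9 pathway (66% of clearance) is boosted to 5.6× activity: 0.66 × 5.6 = 3.696.
The CYP2C8 pathway (13% of clearance) is reduced to 0.32× activity: 0.13 × 0.32 = 0.0416.
The remaining 21% of clearance is unaffected.
New clearance relative to baseline: 3.696 + 0.0416 + 0.21 = 3.9476.
New steady-state concentration = 8.44 / 3.9476 = 2.14 μg/mL (concentration scales inversely with clearance).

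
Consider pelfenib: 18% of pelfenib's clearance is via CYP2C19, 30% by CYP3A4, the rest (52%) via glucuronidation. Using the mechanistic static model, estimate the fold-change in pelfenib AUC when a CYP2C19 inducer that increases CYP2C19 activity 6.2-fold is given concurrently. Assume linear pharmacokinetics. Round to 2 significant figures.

The CYP2C19 pathway (18% of clearance) rises to 6.2× activity: 0.18 × 6.2 = 1.116.
CYP3A4 (30%) and the residual 52% are unaffected.
New clearance relative to baseline: 1.116 + 0.3 + 0.52 = 1.936.
Since AUC ∝ 1/CL, the ratio is 1 / 1.936 = 0.52.

0.52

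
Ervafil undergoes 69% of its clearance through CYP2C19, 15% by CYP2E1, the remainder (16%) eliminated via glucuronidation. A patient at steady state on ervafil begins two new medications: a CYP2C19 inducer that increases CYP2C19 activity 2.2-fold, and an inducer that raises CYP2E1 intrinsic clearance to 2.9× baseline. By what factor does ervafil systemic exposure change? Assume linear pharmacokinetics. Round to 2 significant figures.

0.47

The CYP2C19 pathway (69% of clearance) increases to 2.2× activity: 0.69 × 2.2 = 1.518.
The CYP2E1 pathway (15% of clearance) is boosted to 2.9× activity: 0.15 × 2.9 = 0.435.
Non-CYP routes (16%) are unchanged.
CL_new/CL_old = 1.518 + 0.435 + 0.16 = 2.113.
Because systemic exposure varies inversely with clearance, the combined effect is 1 / 2.113 = 0.47.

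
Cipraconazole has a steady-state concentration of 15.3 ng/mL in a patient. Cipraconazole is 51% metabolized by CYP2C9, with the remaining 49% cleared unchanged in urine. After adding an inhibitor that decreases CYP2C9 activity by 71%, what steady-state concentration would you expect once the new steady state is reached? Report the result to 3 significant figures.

The CYP2C9 pathway (51% of clearance) drops to 0.29× activity: 0.51 × 0.29 = 0.1479.
The remaining 49% of clearance is unaffected.
CL_new/CL_old = 0.1479 + 0.49 = 0.6379.
Steady-state concentration ∝ 1/CL, so new value = 15.3 / 0.6379 = 24.0 ng/mL.

24.0 ng/mL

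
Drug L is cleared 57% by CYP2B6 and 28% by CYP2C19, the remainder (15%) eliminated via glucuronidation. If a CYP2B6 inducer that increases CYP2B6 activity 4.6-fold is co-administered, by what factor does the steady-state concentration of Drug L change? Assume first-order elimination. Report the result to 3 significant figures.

The CYP2B6 pathway (57% of clearance) increases to 4.6× activity: 0.57 × 4.6 = 2.622.
CYP2C19 (28%) and the residual 15% are unaffected.
Relative clearance = 2.622 + 0.28 + 0.15 = 3.052.
Since steady-state concentration ∝ 1/CL, the ratio is 1 / 3.052 = 0.328.

0.328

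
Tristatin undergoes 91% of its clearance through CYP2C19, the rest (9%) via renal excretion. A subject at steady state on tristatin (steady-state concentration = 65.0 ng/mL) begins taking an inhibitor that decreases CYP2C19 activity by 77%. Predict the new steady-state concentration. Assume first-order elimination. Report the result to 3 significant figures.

The CYP2C19 pathway (91% of clearance) is reduced to 0.23× activity: 0.91 × 0.23 = 0.2093.
The remaining 9% of clearance is unaffected.
New clearance relative to baseline: 0.2093 + 0.09 = 0.2993.
With dosing unchanged, steady-state concentration scales as 1/CL: 65.0 / 0.2993 = 217 ng/mL.

217 ng/mL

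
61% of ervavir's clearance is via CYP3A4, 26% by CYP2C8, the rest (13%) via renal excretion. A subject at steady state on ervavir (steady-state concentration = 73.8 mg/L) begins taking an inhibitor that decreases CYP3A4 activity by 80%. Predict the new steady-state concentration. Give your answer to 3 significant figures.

144 mg/L

The CYP3A4 pathway (61% of clearance) is reduced to 0.2× activity: 0.61 × 0.2 = 0.122.
CYP2C8 (26%) and the residual 13% are unaffected.
New clearance relative to baseline: 0.122 + 0.26 + 0.13 = 0.512.
With dosing unchanged, steady-state concentration scales as 1/CL: 73.8 / 0.512 = 144 mg/L.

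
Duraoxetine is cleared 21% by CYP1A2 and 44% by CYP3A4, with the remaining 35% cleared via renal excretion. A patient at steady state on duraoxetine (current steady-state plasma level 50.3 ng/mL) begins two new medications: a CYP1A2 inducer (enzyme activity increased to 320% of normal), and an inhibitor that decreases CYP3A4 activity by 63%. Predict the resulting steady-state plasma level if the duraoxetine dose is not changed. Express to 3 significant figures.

CYP1A2: 0.21 × 3.2 = 0.672
CYP3A4: 0.44 × 0.37 = 0.1628
Other: 0.35 (unchanged)
New clearance relative to baseline: 0.672 + 0.1628 + 0.35 = 1.1848.
Dividing the baseline by the relative clearance: 50.3 / 1.1848 = 42.5 ng/mL.

42.5 ng/mL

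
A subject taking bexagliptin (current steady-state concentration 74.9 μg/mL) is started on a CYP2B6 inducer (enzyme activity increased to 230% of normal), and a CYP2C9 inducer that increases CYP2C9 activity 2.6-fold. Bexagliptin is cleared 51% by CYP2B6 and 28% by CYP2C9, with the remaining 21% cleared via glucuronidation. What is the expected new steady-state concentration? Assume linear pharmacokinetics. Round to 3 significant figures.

35.5 μg/mL

The CYP2B6 pathway (51% of clearance) is boosted to 2.3× activity: 0.51 × 2.3 = 1.173.
The CYP2C9 pathway (28% of clearance) rises to 2.6× activity: 0.28 × 2.6 = 0.728.
The remaining 21% of clearance is unaffected.
Relative clearance = 1.173 + 0.728 + 0.21 = 2.111.
Steady-state concentration ∝ 1/CL: new value = 74.9 / 2.111 = 35.5 μg/mL.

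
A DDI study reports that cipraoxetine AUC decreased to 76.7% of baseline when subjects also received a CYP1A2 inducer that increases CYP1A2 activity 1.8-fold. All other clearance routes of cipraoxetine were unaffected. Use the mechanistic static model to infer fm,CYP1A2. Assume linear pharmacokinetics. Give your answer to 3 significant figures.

Write x for the fraction cleared via CYP1A2. The observed AUC change means clearance rose to 1/0.767 = 1.304 of baseline.
Only the CYP1A2 route changed, so 1.304 = x·1.8 + (1 − x), giving x = 0.380.

0.380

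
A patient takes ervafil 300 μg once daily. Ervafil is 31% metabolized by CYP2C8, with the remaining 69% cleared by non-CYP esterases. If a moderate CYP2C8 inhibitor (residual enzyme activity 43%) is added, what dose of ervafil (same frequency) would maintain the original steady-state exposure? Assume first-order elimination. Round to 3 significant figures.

The CYP2C8 pathway (31% of clearance) falls to 0.43× activity: 0.31 × 0.43 = 0.1333.
The remaining 69% of clearance is unaffected.
New clearance relative to baseline: 0.1333 + 0.69 = 0.8233.
Exposure is unchanged when dose changes in proportion to clearance. New dose = 300 μg × 0.8233 = 247 μg.

247 μg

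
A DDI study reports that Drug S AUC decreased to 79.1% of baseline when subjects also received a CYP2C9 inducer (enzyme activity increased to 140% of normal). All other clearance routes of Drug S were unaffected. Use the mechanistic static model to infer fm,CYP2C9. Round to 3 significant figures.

0.661

CL'/CL = 1 / 0.791 = 1.264
1.4·fm + (1 − fm) = 1.264
fm = (1.264 − 1) / (1.4 − 1) = 0.661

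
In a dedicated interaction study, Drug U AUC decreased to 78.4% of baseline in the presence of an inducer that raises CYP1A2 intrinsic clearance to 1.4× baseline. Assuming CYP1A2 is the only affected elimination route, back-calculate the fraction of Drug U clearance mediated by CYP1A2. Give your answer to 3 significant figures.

Call the CYP1A2 fraction fm. After the interaction, CL_new/CL_old = fm × 1.4 + (1 − fm).
AUC ratio = 1 / (new CL fraction), so new CL fraction = 1 / 0.784 = 1.276.
fm × 1.4 + 1 − fm = 1.276  ⇒  fm × (1.4 − 1) = 0.2755  ⇒  fm = 0.689.

0.689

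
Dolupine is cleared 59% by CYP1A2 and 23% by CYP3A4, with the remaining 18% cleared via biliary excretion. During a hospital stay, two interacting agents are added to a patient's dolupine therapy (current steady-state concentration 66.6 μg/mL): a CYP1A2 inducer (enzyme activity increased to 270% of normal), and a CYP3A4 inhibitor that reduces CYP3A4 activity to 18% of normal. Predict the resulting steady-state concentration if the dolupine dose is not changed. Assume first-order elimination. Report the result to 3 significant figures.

36.7 μg/mL

The CYP1A2 pathway (59% of clearance) rises to 2.7× activity: 0.59 × 2.7 = 1.593.
The CYP3A4 pathway (23% of clearance) falls to 0.18× activity: 0.23 × 0.18 = 0.0414.
Non-CYP routes (18%) are unchanged.
CL_new/CL_old = 1.593 + 0.0414 + 0.18 = 1.8144.
New steady-state concentration = 66.6 / 1.8144 = 36.7 μg/mL (concentration scales inversely with clearance).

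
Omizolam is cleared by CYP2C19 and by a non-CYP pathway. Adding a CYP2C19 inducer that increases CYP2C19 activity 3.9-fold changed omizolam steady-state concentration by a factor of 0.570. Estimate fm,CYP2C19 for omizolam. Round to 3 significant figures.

0.260

Call the CYP2C19 fraction fm. After the interaction, CL_new/CL_old = fm × 3.9 + (1 − fm).
Steady-state concentration ratio = 1 / (new CL fraction), so new CL fraction = 1 / 0.570 = 1.754.
fm × 3.9 + 1 − fm = 1.754  ⇒  fm × (3.9 − 1) = 0.7544  ⇒  fm = 0.260.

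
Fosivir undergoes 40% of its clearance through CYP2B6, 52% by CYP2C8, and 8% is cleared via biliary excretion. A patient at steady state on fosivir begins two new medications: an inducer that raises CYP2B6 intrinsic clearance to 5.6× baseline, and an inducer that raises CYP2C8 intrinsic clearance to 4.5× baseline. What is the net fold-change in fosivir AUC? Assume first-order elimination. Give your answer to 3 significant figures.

The CYP2B6 pathway (40% of clearance) is boosted to 5.6× activity: 0.4 × 5.6 = 2.24.
The CYP2C8 pathway (52% of clearance) increases to 4.5× activity: 0.52 × 4.5 = 2.34.
The remaining 8% of clearance is unaffected.
CL_new/CL_old = 2.24 + 2.34 + 0.08 = 4.66.
Net AUC ratio = 1 / 4.66 = 0.215.

0.215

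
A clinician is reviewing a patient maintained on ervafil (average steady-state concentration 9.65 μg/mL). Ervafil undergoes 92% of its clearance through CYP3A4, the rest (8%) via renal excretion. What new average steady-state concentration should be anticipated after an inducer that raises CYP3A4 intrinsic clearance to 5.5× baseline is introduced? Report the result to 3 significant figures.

The CYP3A4 pathway (92% of clearance) increases to 5.5× activity: 0.92 × 5.5 = 5.06.
The remaining 8% of clearance is unaffected.
New clearance relative to baseline: 5.06 + 0.08 = 5.14.
Average steady-state concentration ∝ 1/CL, so new value = 9.65 / 5.14 = 1.88 μg/mL.

1.88 μg/mL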